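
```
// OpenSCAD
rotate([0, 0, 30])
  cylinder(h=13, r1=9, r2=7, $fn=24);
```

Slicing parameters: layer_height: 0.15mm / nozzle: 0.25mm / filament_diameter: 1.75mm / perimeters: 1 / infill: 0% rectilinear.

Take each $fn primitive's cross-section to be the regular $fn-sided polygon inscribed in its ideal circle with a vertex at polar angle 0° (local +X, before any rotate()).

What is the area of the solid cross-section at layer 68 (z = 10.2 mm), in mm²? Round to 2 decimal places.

171.49 mm²

At z = 10.2 mm: the cone contributes a regular 24-gon of circumradius 7.431 (interpolated between r1=9 and r2=7 at t=0.785) (area = (24/2)·7.431²·sin(360°/24) = 171.49 mm²); (rotated 30° about Z; rotation is an isometry so areas/perimeters/island counts are preserved). Overall, the cross-section is a single solid region. Net area = 171.49 mm².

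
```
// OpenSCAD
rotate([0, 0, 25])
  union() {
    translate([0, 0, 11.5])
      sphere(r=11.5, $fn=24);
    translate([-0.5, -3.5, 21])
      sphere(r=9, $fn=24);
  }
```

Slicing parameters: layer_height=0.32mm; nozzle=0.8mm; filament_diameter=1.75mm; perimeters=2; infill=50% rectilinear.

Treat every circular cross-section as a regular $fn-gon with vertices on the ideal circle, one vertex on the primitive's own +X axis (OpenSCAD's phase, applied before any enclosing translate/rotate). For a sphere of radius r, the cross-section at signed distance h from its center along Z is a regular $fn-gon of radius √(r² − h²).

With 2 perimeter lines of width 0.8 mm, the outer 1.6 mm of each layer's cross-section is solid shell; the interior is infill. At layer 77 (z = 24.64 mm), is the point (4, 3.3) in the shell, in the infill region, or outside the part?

shell

At z = 24.64 mm: the sphere does not reach this height (|z−center|=13.140 > r=11.5); the r=9 sphere at (-0.5, -3.5) slices to a regular 24-gon of circumradius 8.231 (√(r²−h²) with h=3.64 from center); Combining (union): only the r=9 sphere at (-0.5, -3.5) is present, so the union is just that shape — 1 connected region; (whole slice rotated 25° about Z — lengths, areas and connectivity unchanged). Overall, the cross-section is a single solid region. Undo the 25° rotation: the query point maps to (5.020, 1.300) in the un-rotated model frame. The nearest boundary edge runs (6.63, 0.62)→(5.32, 2.32); distance from the point to it = 0.86 mm. The point is inside the cross-section, 0.86 mm from the nearest boundary — within the 1.6 mm shell band (2 × 0.8).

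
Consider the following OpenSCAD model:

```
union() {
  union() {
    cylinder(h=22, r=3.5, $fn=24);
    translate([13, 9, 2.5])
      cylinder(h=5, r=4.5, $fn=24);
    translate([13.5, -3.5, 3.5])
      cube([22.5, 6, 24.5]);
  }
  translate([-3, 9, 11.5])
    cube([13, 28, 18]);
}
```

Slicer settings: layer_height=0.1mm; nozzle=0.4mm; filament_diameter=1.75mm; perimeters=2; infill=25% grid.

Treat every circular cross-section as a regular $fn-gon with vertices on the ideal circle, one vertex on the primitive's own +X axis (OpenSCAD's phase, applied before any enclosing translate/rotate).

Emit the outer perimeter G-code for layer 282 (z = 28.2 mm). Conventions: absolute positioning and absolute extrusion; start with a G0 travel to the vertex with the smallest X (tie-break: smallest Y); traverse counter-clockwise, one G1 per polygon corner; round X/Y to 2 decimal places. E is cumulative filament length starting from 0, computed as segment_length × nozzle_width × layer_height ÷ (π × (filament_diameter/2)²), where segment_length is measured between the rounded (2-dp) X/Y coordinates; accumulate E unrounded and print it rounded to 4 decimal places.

G0 X-3.00 Y9.00 Z28.20
G1 X10.00 Y9.00 E0.2162
G1 X10.00 Y37.00 E0.6818
G1 X-3.00 Y37.00 E0.8980
G1 X-3.00 Y9.00 E1.3637

At z = 28.2 mm: the cylinder does not reach this height (z outside [0, 22]); the cylinder at (13, 9) is not intersected at this z (z outside [2.5, 7.5]); the cube at (13.5, -3.5) is absent (z outside [3.5, 28]); Taking the union: nothing is present at this height; the cube at (-3, 9) is present — its section is the full 13×28 rectangle; Combining (union): only the 13×28 cube at (-3, 9) is present, so the union is just that shape — 1 connected region. The outline is a single polygon with 4 vertices. Extrusion per mm of travel: 0.4 × 0.1 / (π × 0.875²) = 0.016630. Accumulating E over each segment gives final E = 1.3637.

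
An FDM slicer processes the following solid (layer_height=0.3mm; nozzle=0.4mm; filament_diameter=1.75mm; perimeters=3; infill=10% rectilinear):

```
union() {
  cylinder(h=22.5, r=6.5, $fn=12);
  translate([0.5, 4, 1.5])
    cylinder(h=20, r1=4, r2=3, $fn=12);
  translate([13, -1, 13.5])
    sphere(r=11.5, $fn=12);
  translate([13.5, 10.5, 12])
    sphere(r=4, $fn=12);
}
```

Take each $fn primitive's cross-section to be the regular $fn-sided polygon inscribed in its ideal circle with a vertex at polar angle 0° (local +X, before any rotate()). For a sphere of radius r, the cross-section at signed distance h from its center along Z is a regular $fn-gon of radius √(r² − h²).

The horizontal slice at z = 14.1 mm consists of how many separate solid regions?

At z = 14.1 mm: the r=6.5 cylinder contributes a regular 12-gon of circumradius 6.5; the cone at (0.5, 4): at t=0.630 of its height the radius interpolates to r₁+(r₂−r₁)t = 3.370, giving a regular 12-gon of that circumradius; the r=11.5 sphere at (13, -1) slices to a regular 12-gon of circumradius 11.484 (√(r²−h²) with h=0.6 from center); the r=4 sphere at (13.5, 10.5) slices to a regular 12-gon of circumradius 3.404 (√(r²−h²) with h=2.1 from center); Merging all regions: the regions partially overlap (shared area 78.91 mm²), so overlapping operands fuse into one piece — 1 connected region. The result has 1 disconnected region.

1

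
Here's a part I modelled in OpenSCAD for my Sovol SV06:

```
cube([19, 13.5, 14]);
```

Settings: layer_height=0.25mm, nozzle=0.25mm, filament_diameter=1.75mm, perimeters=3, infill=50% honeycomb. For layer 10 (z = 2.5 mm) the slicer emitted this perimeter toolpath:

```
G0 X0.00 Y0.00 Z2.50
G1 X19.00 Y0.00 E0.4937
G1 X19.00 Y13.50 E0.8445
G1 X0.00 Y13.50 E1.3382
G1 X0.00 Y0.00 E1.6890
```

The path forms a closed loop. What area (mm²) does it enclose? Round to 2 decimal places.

256.50 mm²

Apply the shoelace formula to the sequence of (X, Y) vertices; enclosed area = 256.50 mm².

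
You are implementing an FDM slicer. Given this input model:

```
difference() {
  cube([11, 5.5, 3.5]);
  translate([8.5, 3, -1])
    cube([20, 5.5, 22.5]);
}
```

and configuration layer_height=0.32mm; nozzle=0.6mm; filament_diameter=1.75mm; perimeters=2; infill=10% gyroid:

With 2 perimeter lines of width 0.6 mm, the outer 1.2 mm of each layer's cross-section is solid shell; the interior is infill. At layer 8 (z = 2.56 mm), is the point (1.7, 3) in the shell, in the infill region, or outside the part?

infill

At z = 2.56 mm: the 11×5.5 cube contributes its full rectangle; the cube at (8.5, 3) is present — its section is the full 20×5.5 rectangle; Taking the first minus the rest: starting from the 11×5.5 cube, the 20×5.5 cube at (8.5, 3) partially overlaps it — only the 6.25 mm² overlap (of its 110.00 mm²) is removed, clipping the outline — 1 connected region. Overall, the cross-section is a single solid region. The nearest boundary edge runs (0.00, 0.00)→(0.00, 5.50); distance from the point to it = 1.70 mm. The point is inside the cross-section and 1.70 mm from the nearest boundary — more than the 1.2 mm shell width (2 × 0.6), so it's in the infill interior.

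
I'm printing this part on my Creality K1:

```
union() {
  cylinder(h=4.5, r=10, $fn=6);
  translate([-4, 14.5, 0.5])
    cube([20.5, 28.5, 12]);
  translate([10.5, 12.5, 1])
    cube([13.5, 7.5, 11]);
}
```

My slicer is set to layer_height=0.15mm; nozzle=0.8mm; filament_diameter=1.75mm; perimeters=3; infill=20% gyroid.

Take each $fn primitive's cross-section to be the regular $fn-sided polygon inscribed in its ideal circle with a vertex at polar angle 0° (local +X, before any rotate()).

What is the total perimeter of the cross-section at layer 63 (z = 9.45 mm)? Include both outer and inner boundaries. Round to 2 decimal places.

At z = 9.45 mm: the cylinder is absent (z outside [0, 4.5]); the 20.5×28.5 cube at (-4, 14.5) contributes its full rectangle (perimeter 98.00 mm); the cube at (10.5, 12.5) is present — its section is the full 13.5×7.5 rectangle (perimeter 42.00 mm); Combining (union): the regions partially overlap (shared area 33.00 mm²), so the edge portions inside another operand are dropped and the merged outline is re-measured after clipping — boundary = 117.00 mm. Overall, the cross-section is a single solid region. Total boundary length (outer) = 117.00 mm.

117.00 mm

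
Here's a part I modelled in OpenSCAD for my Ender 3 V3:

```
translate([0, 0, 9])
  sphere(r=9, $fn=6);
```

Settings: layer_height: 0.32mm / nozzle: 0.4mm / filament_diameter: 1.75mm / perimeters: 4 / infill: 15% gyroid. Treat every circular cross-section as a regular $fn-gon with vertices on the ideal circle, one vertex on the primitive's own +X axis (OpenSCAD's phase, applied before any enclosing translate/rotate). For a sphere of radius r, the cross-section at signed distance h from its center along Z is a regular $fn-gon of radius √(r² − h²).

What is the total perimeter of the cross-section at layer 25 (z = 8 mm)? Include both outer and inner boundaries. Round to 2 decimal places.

53.67 mm

At z = 8 mm: the r=9 sphere contributes a regular 6-gon of circumradius √(9²−1²) = 8.944 (perimeter = 2·6·8.944·sin(180°/6) = 53.67 mm). Overall, the cross-section is a single solid region. Total boundary length (outer) = 53.67 mm.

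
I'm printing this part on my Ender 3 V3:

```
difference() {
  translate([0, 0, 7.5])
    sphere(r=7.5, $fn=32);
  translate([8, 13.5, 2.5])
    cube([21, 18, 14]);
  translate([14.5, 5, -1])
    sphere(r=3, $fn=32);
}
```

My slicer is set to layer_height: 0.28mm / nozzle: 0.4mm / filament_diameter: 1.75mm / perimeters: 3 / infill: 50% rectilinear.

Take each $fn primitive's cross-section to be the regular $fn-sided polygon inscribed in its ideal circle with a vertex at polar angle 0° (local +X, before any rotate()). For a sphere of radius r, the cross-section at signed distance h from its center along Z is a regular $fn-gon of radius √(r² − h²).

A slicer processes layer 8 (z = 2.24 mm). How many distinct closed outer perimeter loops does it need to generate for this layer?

1

At z = 2.24 mm: the r=7.5 sphere slices to a regular 32-gon of circumradius 5.346 (√(r²−h²) with h=5.26 from center); the cube at (8, 13.5) is not intersected at this z (z outside [2.5, 16.5]); the sphere at (14.5, 5) is not intersected at this z (|z−center|=3.240 > r=3); After the difference (first − rest): none of the subtracted shapes is present at this height, so the r=7.5 sphere is unchanged — 1 connected region. The result has 1 disconnected region.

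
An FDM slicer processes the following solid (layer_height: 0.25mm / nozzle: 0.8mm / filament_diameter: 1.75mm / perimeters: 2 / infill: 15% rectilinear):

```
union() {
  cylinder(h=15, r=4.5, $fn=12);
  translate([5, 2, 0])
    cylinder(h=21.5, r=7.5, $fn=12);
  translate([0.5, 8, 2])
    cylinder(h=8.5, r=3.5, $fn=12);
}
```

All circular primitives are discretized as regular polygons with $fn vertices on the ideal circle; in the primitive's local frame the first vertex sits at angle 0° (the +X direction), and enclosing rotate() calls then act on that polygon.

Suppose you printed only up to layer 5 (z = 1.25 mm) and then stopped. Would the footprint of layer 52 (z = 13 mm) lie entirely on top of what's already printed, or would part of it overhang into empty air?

entirely on top

Compare the two slices. At z = 1.25: the r=4.5 cylinder contributes a regular 12-gon of circumradius 4.5 (area = (12/2)·4.500²·sin(360°/12) = 60.75 mm²); the cylinder at (5, 2): section is a regular 12-gon, circumradius r=7.5 (area = (12/2)·7.500²·sin(360°/12) = 168.75 mm²); the cylinder at (0.5, 8) is absent (z outside [2, 10.5]); Merging all regions: the regions partially overlap — summed areas 229.50 mm² minus the doubly-counted overlap 43.29 mm² gives 186.21 mm² — area = 186.21 mm². At z = 13: the r=4.5 cylinder contributes a regular 12-gon of circumradius 4.5 (area = (12/2)·4.500²·sin(360°/12) = 60.75 mm²); the r=7.5 cylinder at (5, 2) contributes a regular 12-gon of circumradius 7.5 (area = (12/2)·7.500²·sin(360°/12) = 168.75 mm²); the cylinder at (0.5, 8) does not reach this height (z outside [2, 10.5]); Taking the union: the regions partially overlap — summed areas 229.50 mm² minus the doubly-counted overlap 43.29 mm² gives 186.21 mm² — area = 186.21 mm². Checking containment: the cross-section at z = 13 is a subset of the cross-section at z = 1.25.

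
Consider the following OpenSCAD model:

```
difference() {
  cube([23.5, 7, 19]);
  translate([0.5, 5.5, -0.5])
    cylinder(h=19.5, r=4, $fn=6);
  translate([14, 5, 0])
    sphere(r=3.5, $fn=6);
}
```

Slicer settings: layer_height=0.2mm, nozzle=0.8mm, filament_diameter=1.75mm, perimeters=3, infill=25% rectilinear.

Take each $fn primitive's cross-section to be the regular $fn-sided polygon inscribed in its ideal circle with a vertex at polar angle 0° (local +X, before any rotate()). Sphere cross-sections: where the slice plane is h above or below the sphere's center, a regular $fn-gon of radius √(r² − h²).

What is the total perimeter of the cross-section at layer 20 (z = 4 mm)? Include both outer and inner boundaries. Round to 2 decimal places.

At z = 4 mm: the cube is present — its section is the full 23.5×7 rectangle (perimeter 61.00 mm); the r=4 cylinder at (0.5, 5.5) contributes a regular 6-gon of circumradius 4 (perimeter = 2·6·4.000·sin(180°/6) = 24.00 mm); the sphere at (14, 5) does not reach this height (|z−center|=4.000 > r=3.5); After the difference (first − rest): starting from the 23.5×7 cube, the r=4 cylinder at (0.5, 5.5) partially overlaps it — only the 18.22 mm² overlap (of its 41.57 mm²) is removed, clipping the outline — boundary = 60.63 mm. Overall, the cross-section is a single solid region. Total boundary length (outer) = 60.63 mm.

60.63 mm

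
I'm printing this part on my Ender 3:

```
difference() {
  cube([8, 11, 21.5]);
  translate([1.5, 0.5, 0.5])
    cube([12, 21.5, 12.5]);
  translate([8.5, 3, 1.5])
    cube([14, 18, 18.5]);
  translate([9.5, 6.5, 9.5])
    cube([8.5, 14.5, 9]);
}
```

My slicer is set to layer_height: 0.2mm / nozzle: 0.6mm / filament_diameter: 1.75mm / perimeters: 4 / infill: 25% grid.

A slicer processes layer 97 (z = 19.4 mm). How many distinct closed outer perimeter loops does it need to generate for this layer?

At z = 19.4 mm: the 8×11 cube contributes its full rectangle; the cube at (1.5, 0.5) is absent (z outside [0.5, 13]); the cube at (8.5, 3) (footprint 14×18) is included at this height; the cube at (9.5, 6.5) is absent (z outside [9.5, 18.5]); After the difference (first − rest): starting from the 8×11 cube, the 14×18 cube at (8.5, 3) misses the remaining region (no effect) — 1 connected region. The result has 1 disconnected region.

1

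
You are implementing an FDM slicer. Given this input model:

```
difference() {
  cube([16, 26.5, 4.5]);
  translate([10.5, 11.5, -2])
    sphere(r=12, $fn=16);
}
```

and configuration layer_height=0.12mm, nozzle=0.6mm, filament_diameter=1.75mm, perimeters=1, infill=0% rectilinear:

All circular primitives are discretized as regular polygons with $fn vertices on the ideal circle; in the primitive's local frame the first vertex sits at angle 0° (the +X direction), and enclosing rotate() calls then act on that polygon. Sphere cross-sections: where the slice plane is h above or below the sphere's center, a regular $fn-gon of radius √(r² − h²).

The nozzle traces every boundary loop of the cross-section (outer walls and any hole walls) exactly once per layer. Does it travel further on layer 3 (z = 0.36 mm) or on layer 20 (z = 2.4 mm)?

Layer 3 (z = 0.36): the cube (footprint 16×26.5) is included at this height (perimeter 85.00 mm); the r=12 sphere at (10.5, 11.5) contributes a regular 16-gon of circumradius √(12²−2.36²) = 11.766 (perimeter = 2·16·11.766·sin(180°/16) = 73.45 mm); Subtracting the remaining from the first: starting from the 16×26.5 cube, the r=12 sphere at (10.5, 11.5) partially overlaps it — only the 326.91 mm² overlap (of its 423.80 mm²) is removed, clipping the outline — boundary = 86.88 mm. So its perimeter = 86.88 mm. Layer 20 (z = 2.4): the cube (footprint 16×26.5) is included at this height (perimeter 85.00 mm); the r=12 sphere at (10.5, 11.5) contributes a regular 16-gon of circumradius √(12²−4.4²) = 11.164 (perimeter = 2·16·11.164·sin(180°/16) = 69.70 mm); Subtracting the remaining from the first: starting from the 16×26.5 cube, the r=12 sphere at (10.5, 11.5) partially overlaps it — only the 304.65 mm² overlap (of its 381.58 mm²) is removed, clipping the outline — boundary = 99.04 mm. So its perimeter = 99.04 mm. Layer 20 is larger (99.04 vs 86.88 mm).

layer 20 (z = 2.4 mm)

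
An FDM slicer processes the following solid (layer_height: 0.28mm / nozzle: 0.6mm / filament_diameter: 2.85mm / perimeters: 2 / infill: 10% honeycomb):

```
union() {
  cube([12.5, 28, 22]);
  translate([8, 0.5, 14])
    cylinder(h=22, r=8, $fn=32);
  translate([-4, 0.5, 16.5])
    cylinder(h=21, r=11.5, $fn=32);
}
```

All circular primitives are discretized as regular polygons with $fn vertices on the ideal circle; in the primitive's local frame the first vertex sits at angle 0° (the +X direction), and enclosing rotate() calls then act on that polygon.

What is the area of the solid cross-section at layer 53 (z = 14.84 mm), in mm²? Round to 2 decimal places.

459.71 mm²

At z = 14.84 mm: the cube is present — its section is the full 12.5×28 rectangle (area 350.00 mm²); the r=8 cylinder at (8, 0.5) contributes a regular 32-gon of circumradius 8 (area = (32/2)·8.000²·sin(360°/32) = 199.77 mm²); the cylinder at (-4, 0.5) is absent (z outside [16.5, 37.5]); Taking the union: the regions partially overlap — summed areas 549.77 mm² minus the doubly-counted overlap 90.06 mm² gives 459.71 mm² — area = 459.71 mm². Overall, the cross-section is a single solid region. Net area = 459.71 mm².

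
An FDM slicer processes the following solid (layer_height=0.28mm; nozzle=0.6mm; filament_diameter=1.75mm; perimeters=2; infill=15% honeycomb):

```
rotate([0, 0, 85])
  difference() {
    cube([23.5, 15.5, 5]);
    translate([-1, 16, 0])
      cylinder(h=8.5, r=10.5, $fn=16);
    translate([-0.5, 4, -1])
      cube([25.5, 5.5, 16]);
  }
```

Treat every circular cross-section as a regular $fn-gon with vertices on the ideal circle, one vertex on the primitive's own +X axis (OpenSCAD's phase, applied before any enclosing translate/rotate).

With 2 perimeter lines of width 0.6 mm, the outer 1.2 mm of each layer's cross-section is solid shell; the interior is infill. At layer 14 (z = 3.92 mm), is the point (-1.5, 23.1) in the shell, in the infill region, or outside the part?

shell

At z = 3.92 mm: the cube is present — its section is the full 23.5×15.5 rectangle; the cylinder at (-1, 16): section is a regular 16-gon, circumradius r=10.5; the cube at (-0.5, 4) is present — its section is the full 25.5×5.5 rectangle; Taking the first minus the rest: starting from the 23.5×15.5 cube, the r=10.5 cylinder at (-1, 16) partially overlaps it — only the 69.26 mm² overlap (of its 337.53 mm²) is removed, clipping the outline; the 25.5×5.5 cube at (-0.5, 4) partially overlaps it — only the 111.37 mm² overlap (of its 140.25 mm²) is removed, clipping the outline — 2 connected regions; (rotated 85° about Z; rotation is an isometry so areas/perimeters/island counts are preserved). Overall, the cross-section has 2 separate islands. Undo the 85° rotation: the query point maps to (22.881, 3.508) in the un-rotated model frame. The nearest boundary edge runs (0.00, 4.00)→(23.50, 4.00); distance from the point to it = 0.49 mm. (Shell/infill is judged within the island containing the point — the largest one.) The point is inside the cross-section, 0.49 mm from the nearest boundary — within the 1.2 mm shell band (2 × 0.6).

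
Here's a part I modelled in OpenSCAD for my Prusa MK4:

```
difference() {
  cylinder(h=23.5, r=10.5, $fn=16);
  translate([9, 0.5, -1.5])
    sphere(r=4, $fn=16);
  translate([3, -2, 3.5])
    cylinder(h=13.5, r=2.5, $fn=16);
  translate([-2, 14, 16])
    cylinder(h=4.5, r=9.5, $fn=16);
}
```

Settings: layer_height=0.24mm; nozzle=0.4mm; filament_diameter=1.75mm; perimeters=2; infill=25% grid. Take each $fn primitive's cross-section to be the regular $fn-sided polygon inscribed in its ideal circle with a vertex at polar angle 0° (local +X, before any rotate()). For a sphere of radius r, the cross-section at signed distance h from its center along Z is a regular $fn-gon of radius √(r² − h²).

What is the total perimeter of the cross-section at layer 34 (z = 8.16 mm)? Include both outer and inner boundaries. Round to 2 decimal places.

81.16 mm

At z = 8.16 mm: the cylinder: section is a regular 16-gon, circumradius r=10.5 (perimeter = 2·16·10.500·sin(180°/16) = 65.55 mm); the sphere at (9, 0.5) does not reach this height (|z−center|=9.660 > r=4); the r=2.5 cylinder at (3, -2) contributes a regular 16-gon of circumradius 2.5 (perimeter = 2·16·2.500·sin(180°/16) = 15.61 mm); the cylinder at (-2, 14) is absent (z outside [16, 20.5]); Taking the first minus the rest: starting from the r=10.5 cylinder, the r=2.5 cylinder at (3, -2) lies wholly inside it (removes its full 19.13 mm² and its 15.61 mm outline becomes a hole wall) — boundary (outer + 1 inner loop) = 81.16 mm. Overall, the cross-section is one region with 1 hole. Total boundary length (outer + inner) = 81.16 mm.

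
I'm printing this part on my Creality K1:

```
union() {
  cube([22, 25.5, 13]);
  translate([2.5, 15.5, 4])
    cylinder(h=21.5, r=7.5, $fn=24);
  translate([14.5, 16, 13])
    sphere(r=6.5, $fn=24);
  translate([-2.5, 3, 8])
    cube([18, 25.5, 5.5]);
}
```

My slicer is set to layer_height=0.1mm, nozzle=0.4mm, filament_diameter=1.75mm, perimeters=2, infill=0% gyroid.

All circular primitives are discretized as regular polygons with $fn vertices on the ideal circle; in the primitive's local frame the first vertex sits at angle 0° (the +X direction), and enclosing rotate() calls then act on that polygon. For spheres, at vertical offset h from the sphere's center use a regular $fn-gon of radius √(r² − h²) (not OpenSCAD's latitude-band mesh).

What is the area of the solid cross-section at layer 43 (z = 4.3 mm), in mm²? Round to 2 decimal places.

611.76 mm²

At z = 4.3 mm: the cube (footprint 22×25.5) is included at this height (area 561.00 mm²); the cylinder at (2.5, 15.5): section is a regular 24-gon, circumradius r=7.5 (area = (24/2)·7.500²·sin(360°/24) = 174.70 mm²); the sphere at (14.5, 16) does not reach this height (|z−center|=8.700 > r=6.5); the cube at (-2.5, 3) is not intersected at this z (z outside [8, 13.5]); Combining (union): the regions partially overlap — summed areas 735.70 mm² minus the doubly-counted overlap 123.94 mm² gives 611.76 mm² — area = 611.76 mm². Overall, the cross-section is a single solid region. Net area = 611.76 mm².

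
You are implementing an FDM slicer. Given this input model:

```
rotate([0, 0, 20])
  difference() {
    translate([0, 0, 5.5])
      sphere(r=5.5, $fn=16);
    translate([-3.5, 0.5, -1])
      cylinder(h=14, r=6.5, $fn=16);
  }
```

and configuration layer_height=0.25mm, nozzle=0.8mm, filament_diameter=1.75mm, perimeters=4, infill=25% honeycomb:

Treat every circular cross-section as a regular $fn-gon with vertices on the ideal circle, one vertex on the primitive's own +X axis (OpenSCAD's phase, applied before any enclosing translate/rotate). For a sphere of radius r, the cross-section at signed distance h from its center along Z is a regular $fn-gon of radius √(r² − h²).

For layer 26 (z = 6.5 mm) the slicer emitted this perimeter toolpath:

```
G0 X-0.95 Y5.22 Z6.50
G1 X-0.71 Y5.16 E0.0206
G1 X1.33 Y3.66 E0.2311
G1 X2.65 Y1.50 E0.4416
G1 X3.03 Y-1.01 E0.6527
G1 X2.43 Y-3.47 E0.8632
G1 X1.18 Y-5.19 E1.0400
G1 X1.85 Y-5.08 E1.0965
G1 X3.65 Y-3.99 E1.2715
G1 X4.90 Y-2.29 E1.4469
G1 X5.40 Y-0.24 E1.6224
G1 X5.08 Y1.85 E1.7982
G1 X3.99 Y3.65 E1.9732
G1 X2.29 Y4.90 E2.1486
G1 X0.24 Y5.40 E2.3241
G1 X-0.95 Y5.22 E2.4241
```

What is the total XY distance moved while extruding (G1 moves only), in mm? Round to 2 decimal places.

29.15 mm

Sum the Euclidean lengths of each G1 segment: total = 29.15 mm.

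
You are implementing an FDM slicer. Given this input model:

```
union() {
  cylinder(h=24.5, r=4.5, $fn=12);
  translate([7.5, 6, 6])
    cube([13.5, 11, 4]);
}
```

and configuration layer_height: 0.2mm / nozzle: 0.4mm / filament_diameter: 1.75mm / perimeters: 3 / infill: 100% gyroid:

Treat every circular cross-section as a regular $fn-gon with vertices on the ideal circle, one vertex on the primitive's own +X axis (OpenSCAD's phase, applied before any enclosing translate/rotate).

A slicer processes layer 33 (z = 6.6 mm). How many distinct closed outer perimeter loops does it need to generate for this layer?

At z = 6.6 mm: the r=4.5 cylinder contributes a regular 12-gon of circumradius 4.5; the cube at (7.5, 6) (footprint 13.5×11) is included at this height; Combining (union): the 2 present regions are separate (no shared area or edge), so areas and boundary lengths simply add and each stays a separate island — 2 connected regions. The result has 2 disconnected regions.

2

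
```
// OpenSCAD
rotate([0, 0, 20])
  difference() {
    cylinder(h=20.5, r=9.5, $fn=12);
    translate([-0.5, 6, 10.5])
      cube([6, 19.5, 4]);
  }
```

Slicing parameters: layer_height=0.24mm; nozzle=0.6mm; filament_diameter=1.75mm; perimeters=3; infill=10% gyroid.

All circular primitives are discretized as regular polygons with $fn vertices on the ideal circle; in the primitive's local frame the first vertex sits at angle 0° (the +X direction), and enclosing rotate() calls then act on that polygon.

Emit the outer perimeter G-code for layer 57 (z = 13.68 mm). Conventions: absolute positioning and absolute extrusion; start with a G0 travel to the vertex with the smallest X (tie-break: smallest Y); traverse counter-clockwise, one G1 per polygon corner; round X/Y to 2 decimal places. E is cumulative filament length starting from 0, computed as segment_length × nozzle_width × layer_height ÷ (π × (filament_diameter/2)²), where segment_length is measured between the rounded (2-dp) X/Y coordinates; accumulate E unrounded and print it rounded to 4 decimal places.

At z = 13.68 mm: the cylinder: section is a regular 12-gon, circumradius r=9.5; the cube at (-0.5, 6) is present — its section is the full 6×19.5 rectangle; Subtracting the remaining from the first: starting from the r=9.5 cylinder, the 6×19.5 cube at (-0.5, 6) partially overlaps it — only the 16.71 mm² overlap (of its 117.00 mm²) is removed, clipping the outline — 1 connected region; (rotated 20° about Z; rotation is an isometry so areas/perimeters/island counts are preserved). The outline is a single polygon with 14 vertices. Extrusion per mm of travel: 0.6 × 0.24 / (π × 0.875²) = 0.059868. Accumulating E over each segment gives final E = 3.7947.

G0 X-9.36 Y1.65 Z13.68
G1 X-8.93 Y-3.25 E0.2945
G1 X-6.11 Y-7.28 E0.5890
G1 X-1.65 Y-9.36 E0.8836
G1 X3.25 Y-8.93 E1.1781
G1 X7.28 Y-6.11 E1.4725
G1 X9.36 Y-1.65 E1.7672
G1 X8.93 Y3.25 E2.0616
G1 X6.11 Y7.28 E2.3561
G1 X2.61 Y8.91 E2.5873
G1 X3.12 Y7.52 E2.6759
G1 X-2.52 Y5.47 E3.0352
G1 X-3.67 Y8.63 E3.2365
G1 X-7.28 Y6.11 E3.5001
G1 X-9.36 Y1.65 E3.7947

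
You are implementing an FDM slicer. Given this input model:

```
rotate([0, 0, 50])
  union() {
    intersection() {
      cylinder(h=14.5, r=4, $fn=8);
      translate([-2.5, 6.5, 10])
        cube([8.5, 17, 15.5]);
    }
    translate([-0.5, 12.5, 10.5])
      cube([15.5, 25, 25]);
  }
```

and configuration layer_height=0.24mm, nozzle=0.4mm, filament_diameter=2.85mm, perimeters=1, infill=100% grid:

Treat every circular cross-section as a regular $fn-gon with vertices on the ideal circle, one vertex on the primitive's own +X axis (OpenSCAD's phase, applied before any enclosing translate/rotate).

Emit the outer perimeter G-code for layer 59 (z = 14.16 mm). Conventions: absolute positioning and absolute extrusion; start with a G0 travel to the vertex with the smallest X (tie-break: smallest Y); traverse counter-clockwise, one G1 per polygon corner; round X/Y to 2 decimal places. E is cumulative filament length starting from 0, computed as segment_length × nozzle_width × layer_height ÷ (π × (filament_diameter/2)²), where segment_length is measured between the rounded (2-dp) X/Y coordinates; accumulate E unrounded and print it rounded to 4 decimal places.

At z = 14.16 mm: the r=4 cylinder contributes a regular 8-gon of circumradius 4; the cube at (-2.5, 6.5) (footprint 8.5×17) is included at this height; Keeping only the common overlap: the 8.5×17 cube at (-2.5, 6.5) does not overlap the r=4 cylinder (empty) — nothing remains; the 15.5×25 cube at (-0.5, 12.5) contributes its full rectangle; Taking the union: only the 15.5×25 cube at (-0.5, 12.5) is present, so the union is just that shape — 1 connected region; (whole slice rotated 50° about Z — lengths, areas and connectivity unchanged). The outline is a single polygon with 4 vertices. Extrusion per mm of travel: 0.4 × 0.24 / (π × 1.425²) = 0.015048. Accumulating E over each segment gives final E = 1.2192.

G0 X-29.05 Y23.72 Z14.16
G1 X-9.90 Y7.65 E0.3762
G1 X0.07 Y19.53 E0.6096
G1 X-19.08 Y35.60 E0.9858
G1 X-29.05 Y23.72 E1.2192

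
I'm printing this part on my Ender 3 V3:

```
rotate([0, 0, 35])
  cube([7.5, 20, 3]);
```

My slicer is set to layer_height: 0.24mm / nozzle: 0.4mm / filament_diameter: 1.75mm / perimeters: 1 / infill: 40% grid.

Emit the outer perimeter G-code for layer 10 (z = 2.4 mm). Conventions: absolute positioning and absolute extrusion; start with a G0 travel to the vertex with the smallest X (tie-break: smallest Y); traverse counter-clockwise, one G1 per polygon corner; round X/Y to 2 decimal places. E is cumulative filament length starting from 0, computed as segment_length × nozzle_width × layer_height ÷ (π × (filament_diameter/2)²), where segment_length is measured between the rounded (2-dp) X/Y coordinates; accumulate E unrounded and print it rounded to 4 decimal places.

At z = 2.4 mm: the 7.5×20 cube contributes its full rectangle; (rotated 35° about Z; rotation is an isometry so areas/perimeters/island counts are preserved). The outline is a single polygon with 4 vertices. Extrusion per mm of travel: 0.4 × 0.24 / (π × 0.875²) = 0.039912. Accumulating E over each segment gives final E = 2.1946.

G0 X-11.47 Y16.38 Z2.40
G1 X0.00 Y0.00 E0.7981
G1 X6.14 Y4.30 E1.0973
G1 X-5.33 Y20.68 E1.8954
G1 X-11.47 Y16.38 E2.1946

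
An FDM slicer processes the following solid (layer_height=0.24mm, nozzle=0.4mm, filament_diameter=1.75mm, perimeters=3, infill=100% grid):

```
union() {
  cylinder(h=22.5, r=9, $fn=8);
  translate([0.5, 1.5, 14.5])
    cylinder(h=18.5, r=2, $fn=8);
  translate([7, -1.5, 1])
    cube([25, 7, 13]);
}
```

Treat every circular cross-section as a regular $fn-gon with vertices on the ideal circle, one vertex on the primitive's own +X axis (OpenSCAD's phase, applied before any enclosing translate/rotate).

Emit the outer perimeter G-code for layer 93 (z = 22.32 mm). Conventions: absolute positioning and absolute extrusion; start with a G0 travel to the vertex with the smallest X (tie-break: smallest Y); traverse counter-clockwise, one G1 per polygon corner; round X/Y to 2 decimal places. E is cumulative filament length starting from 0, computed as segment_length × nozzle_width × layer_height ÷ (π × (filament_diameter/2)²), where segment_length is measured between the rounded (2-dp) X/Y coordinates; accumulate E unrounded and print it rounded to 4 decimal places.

At z = 22.32 mm: the r=9 cylinder contributes a regular 8-gon of circumradius 9; the cylinder at (0.5, 1.5): section is a regular 8-gon, circumradius r=2; the cube at (7, -1.5) does not reach this height (z outside [1, 14]); Combining (union): the r=2 cylinder at (0.5, 1.5) lies entirely inside the r=9 cylinder, so the union is just the r=9 cylinder — 1 connected region. The outline is a single polygon with 8 vertices. Extrusion per mm of travel: 0.4 × 0.24 / (π × 0.875²) = 0.039912. Accumulating E over each segment gives final E = 2.1987.

G0 X-9.00 Y0.00 Z22.32
G1 X-6.36 Y-6.36 E0.2748
G1 X0.00 Y-9.00 E0.5497
G1 X6.36 Y-6.36 E0.8245
G1 X9.00 Y0.00 E1.0994
G1 X6.36 Y6.36 E1.3742
G1 X0.00 Y9.00 E1.6490
G1 X-6.36 Y6.36 E1.9239
G1 X-9.00 Y0.00 E2.1987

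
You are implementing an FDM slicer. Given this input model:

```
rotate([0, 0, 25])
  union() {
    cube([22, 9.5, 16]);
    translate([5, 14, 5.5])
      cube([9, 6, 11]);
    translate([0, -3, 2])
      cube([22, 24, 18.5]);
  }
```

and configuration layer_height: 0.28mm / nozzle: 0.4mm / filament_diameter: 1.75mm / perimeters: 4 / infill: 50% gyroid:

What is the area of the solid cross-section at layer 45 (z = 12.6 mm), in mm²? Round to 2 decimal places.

528.00 mm²

At z = 12.6 mm: the 22×9.5 cube contributes its full rectangle (area 209.00 mm²); the 9×6 cube at (5, 14) contributes its full rectangle (area 54.00 mm²); the cube at (0, -3) (footprint 22×24) is included at this height (area 528.00 mm²); Merging all regions: the regions partially overlap — summed areas 791.00 mm² minus the doubly-counted overlap 263.00 mm² gives 528.00 mm² — area = 528.00 mm²; (rotated 25° about Z; rotation is an isometry so areas/perimeters/island counts are preserved). Overall, the cross-section is a single solid region. Net area = 528.00 mm².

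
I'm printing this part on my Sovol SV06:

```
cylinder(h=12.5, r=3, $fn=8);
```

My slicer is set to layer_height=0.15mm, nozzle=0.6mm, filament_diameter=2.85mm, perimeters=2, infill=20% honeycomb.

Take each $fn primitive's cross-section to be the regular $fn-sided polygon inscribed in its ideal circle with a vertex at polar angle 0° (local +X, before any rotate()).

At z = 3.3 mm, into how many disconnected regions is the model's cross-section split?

1

At z = 3.3 mm: the r=3 cylinder gives a regular 8-gon of circumradius 3 (constant along its height). The result has 1 disconnected region.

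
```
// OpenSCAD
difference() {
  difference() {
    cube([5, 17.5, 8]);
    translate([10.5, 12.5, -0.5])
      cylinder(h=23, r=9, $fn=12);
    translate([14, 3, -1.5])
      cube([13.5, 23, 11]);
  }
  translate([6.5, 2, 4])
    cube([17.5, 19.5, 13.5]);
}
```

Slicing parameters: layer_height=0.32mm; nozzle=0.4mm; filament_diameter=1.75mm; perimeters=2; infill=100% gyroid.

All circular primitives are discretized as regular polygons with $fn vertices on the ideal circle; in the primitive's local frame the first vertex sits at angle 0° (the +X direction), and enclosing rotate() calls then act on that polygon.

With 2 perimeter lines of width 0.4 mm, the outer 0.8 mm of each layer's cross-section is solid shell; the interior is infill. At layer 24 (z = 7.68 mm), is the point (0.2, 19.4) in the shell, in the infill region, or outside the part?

At z = 7.68 mm: the 5×17.5 cube contributes its full rectangle; the r=9 cylinder at (10.5, 12.5) contributes a regular 12-gon of circumradius 9; the cube at (14, 3) is present — its section is the full 13.5×23 rectangle; Taking the first minus the rest: starting from the 5×17.5 cube, the r=9 cylinder at (10.5, 12.5) partially overlaps it — only the 29.73 mm² overlap (of its 243.00 mm²) is removed, clipping the outline; the 13.5×23 cube at (14, 3) misses the remaining region (no effect) — 1 connected region; the 17.5×19.5 cube at (6.5, 2) contributes its full rectangle; Subtracting the remaining from the first: starting from the result so far, the 17.5×19.5 cube at (6.5, 2) misses the remaining region (no effect) — 1 connected region. Overall, the cross-section is a single solid region. The nearest boundary edge runs (0.00, 17.50)→(3.21, 17.50); distance from the point to it = 1.90 mm. The point is not inside any of the regions above, so it lies outside the cross-section (1.90 mm from the nearest boundary).

outside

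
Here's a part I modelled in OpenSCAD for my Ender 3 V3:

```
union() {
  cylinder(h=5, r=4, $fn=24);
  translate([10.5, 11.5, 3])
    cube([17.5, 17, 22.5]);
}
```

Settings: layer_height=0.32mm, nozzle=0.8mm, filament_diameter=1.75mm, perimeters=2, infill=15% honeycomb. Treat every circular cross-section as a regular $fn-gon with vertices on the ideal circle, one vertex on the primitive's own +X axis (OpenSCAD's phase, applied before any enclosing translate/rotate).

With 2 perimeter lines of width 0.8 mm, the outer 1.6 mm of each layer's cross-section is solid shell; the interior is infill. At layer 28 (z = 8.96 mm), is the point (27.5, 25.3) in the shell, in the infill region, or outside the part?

shell

At z = 8.96 mm: the cylinder is not intersected at this z (z outside [0, 5]); the 17.5×17 cube at (10.5, 11.5) contributes its full rectangle; Combining (union): only the 17.5×17 cube at (10.5, 11.5) is present, so the union is just that shape — 1 connected region. Overall, the cross-section is a single solid region. The nearest boundary edge runs (28.00, 11.50)→(28.00, 28.50); distance from the point to it = 0.50 mm. The point is inside the cross-section, 0.50 mm from the nearest boundary — within the 1.6 mm shell band (2 × 0.8).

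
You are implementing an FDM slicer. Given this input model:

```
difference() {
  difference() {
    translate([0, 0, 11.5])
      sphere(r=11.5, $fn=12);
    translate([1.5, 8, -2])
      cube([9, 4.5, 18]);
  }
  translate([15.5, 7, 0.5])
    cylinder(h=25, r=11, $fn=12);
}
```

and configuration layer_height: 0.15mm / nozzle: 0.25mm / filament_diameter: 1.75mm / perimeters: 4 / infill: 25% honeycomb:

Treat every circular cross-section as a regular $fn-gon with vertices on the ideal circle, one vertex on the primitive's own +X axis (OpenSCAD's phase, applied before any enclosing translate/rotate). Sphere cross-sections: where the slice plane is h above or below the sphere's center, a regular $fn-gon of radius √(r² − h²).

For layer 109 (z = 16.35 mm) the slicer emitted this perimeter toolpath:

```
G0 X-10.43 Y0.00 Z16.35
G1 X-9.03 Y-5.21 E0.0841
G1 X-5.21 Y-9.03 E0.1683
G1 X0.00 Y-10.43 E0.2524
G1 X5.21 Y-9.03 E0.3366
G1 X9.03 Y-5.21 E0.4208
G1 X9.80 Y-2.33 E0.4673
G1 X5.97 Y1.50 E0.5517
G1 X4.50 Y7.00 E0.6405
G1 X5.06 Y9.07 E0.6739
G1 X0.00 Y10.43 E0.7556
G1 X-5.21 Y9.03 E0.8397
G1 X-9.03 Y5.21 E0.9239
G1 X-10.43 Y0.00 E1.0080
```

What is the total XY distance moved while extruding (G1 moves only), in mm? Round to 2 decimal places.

Sum the Euclidean lengths of each G1 segment: total = 64.66 mm.

64.66 mm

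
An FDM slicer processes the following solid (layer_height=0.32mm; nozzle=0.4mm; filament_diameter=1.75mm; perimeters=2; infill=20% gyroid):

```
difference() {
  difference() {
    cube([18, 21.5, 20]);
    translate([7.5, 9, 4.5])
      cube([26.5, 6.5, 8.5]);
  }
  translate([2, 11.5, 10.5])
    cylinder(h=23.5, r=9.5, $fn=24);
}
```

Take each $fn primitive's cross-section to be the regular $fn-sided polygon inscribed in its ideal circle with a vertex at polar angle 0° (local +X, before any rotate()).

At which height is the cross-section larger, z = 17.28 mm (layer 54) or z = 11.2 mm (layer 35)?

layer 54 (z = 17.28 mm)

Layer 54 (z = 17.28): the cube (footprint 18×21.5) is included at this height (area 387.00 mm²); the cube at (7.5, 9) is absent (z outside [4.5, 13]); After the difference (first − rest): none of the subtracted shapes is present at this height, so the 18×21.5 cube is unchanged — area = 387.00 mm²; the r=9.5 cylinder at (2, 11.5) gives a regular 24-gon of circumradius 9.5 (constant along its height) (area = (24/2)·9.500²·sin(360°/24) = 280.30 mm²); After the difference (first − rest): starting from that combined region (387.00 mm²), the r=9.5 cylinder at (2, 11.5) partially overlaps it — only the 177.62 mm² overlap (of its 280.30 mm²) is removed, clipping the outline — area = 209.38 mm². So its area = 209.38 mm². Layer 35 (z = 11.2): the cube (footprint 18×21.5) is included at this height (area 387.00 mm²); the 26.5×6.5 cube at (7.5, 9) contributes its full rectangle (area 172.25 mm²); After the difference (first − rest): starting from the 18×21.5 cube (387.00 mm²), the 26.5×6.5 cube at (7.5, 9) partially overlaps it — only the 68.25 mm² overlap (of its 172.25 mm²) is removed, clipping the outline — area = 318.75 mm²; the r=9.5 cylinder at (2, 11.5) gives a regular 24-gon of circumradius 9.5 (constant along its height) (area = (24/2)·9.500²·sin(360°/24) = 280.30 mm²); Taking the first minus the rest: starting from that combined region (318.75 mm²), the r=9.5 cylinder at (2, 11.5) partially overlaps it — only the 153.42 mm² overlap (of its 280.30 mm²) is removed, clipping the outline — area = 165.33 mm². So its area = 165.33 mm². Layer 54 is larger (209.38 vs 165.33 mm²).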